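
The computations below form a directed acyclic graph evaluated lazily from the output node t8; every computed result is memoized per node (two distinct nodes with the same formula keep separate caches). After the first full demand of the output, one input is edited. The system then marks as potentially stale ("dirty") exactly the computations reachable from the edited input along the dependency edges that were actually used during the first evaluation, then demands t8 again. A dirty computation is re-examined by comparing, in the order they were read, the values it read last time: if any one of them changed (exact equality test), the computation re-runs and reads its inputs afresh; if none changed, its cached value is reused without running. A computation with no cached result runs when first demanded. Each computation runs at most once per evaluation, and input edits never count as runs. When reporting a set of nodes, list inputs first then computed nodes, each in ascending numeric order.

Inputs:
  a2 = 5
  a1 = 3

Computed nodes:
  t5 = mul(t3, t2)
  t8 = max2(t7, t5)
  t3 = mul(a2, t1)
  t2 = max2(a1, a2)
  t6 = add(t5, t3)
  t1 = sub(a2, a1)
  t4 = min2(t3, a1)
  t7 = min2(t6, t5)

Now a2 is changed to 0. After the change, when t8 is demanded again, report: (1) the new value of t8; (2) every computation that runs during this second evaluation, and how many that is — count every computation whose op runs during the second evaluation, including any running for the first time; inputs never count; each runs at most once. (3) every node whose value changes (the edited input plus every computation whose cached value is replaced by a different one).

Demanding t8 again yields 0.
7 computations run: t1, t2, t3, t5, t6, t7, t8.
The nodes whose values change: a2, t1, t2, t3, t5, t6, t7, t8.

First demand of the output computes:
  t1 = sub(5, 3) = 2
  t2 = max2(3, 5) = 5
  t3 = mul(5, 2) = 10
  t5 = mul(10, 5) = 50
  t6 = add(50, 10) = 60
  t7 = min2(60, 50) = 50
  t8 = max2(50, 50) = 50

After the edit, cleaning proceeds:
  t1: a read changed (a2 5->0) — executes, giving -3.
  t2: a read changed (a2 5->0) — executes, giving 3.
  t3: a read changed (a2 5->0; t1 2->-3) — executes, giving 0.
  t5: a read changed (t3 10->0; t2 5->3) — executes, giving 0.
  t6: a read changed (t5 50->0; t3 10->0) — executes, giving 0.
  t7: a read changed (t6 60->0; t5 50->0) — executes, giving 0.
  t8: a read changed (t7 50->0; t5 50->0) — executes, giving 0.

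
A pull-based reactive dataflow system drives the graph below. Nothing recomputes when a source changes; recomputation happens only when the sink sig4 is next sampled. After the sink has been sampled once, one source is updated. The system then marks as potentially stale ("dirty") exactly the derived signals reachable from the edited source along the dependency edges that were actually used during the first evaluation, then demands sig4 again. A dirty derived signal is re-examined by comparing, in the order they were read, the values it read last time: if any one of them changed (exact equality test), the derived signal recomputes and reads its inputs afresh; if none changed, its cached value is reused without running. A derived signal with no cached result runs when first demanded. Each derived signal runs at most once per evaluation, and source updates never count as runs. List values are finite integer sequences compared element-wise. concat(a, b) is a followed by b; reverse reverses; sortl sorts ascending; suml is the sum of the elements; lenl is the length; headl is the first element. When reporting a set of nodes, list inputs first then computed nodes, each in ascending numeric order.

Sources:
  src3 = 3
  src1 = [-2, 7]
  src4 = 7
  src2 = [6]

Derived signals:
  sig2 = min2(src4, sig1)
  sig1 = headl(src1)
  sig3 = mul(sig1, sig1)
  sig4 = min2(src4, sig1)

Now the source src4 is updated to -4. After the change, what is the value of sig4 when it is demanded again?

First evaluation (everything demanded from the output):
  sig1 = headl([-2, 7]) = -2
  sig4 = min2(7, -2) = -2

Propagation after the edit:
  sig4: runs — src4 7->-4; result -4.

New value of sig4: -4.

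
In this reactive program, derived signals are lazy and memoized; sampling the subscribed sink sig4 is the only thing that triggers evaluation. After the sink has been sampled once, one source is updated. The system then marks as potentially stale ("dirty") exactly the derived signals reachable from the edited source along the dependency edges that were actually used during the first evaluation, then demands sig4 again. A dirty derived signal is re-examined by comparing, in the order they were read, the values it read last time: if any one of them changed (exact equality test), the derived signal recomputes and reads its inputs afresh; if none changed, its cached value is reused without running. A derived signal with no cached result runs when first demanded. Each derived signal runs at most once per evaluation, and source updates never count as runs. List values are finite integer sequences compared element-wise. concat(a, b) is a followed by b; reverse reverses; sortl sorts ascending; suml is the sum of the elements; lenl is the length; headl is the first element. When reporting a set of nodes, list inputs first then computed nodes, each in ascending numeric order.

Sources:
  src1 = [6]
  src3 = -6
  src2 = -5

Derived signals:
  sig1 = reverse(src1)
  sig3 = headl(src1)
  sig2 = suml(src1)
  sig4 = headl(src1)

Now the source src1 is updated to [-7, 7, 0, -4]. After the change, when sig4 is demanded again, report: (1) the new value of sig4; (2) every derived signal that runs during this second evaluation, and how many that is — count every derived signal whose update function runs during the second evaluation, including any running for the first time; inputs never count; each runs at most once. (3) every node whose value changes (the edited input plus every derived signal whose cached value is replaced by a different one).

Demanding sig4 again yields -7.
1 derived signals run: sig4.
The nodes whose values change: src1, sig4.

First demand of the output computes:
  sig4 = headl([6]) = 6

After the edit, cleaning proceeds:
  sig4: a read changed (src1 [6]->[-7, 7, 0, -4]) — executes, giving -7.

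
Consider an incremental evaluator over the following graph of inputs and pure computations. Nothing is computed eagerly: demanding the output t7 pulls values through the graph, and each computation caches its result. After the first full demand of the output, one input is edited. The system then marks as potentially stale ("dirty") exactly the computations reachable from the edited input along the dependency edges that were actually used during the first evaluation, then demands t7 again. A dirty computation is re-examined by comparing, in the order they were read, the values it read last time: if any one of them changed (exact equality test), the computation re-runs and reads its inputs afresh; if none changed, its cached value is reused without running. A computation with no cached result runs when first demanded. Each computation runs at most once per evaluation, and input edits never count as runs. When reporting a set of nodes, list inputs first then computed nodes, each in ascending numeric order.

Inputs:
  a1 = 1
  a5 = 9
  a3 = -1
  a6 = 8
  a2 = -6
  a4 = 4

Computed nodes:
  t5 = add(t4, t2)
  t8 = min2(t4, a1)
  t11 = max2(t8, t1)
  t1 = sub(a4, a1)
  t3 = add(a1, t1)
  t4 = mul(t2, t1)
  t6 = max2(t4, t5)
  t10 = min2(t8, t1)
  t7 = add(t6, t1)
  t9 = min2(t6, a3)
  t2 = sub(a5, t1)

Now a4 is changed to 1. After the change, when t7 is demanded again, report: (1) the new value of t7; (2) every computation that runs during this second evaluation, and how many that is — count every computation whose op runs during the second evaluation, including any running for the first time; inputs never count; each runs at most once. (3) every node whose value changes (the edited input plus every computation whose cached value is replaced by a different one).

Initial pass — values computed on the first demand:
  t1 = sub(4, 1) = 3
  t2 = sub(9, 3) = 6
  t4 = mul(6, 3) = 18
  t5 = add(18, 6) = 24
  t6 = max2(18, 24) = 24
  t7 = add(24, 3) = 27

Second demand — change propagation:
  t1: re-runs because a4 4->1; new result 0.
  t2: re-runs because t1 3->0; new result 9.
  t4: re-runs because t2 6->9; t1 3->0; new result 0.
  t5: re-runs because t4 18->0; t2 6->9; new result 9.
  t6: re-runs because t4 18->0; t5 24->9; new result 9.
  t7: re-runs because t6 24->9; t1 3->0; new result 9.

t7 now evaluates to 9.
Run set: t1, t2, t4, t5, t6, t7 (6 run).
Changed values: a4, t1, t2, t4, t5, t6, t7.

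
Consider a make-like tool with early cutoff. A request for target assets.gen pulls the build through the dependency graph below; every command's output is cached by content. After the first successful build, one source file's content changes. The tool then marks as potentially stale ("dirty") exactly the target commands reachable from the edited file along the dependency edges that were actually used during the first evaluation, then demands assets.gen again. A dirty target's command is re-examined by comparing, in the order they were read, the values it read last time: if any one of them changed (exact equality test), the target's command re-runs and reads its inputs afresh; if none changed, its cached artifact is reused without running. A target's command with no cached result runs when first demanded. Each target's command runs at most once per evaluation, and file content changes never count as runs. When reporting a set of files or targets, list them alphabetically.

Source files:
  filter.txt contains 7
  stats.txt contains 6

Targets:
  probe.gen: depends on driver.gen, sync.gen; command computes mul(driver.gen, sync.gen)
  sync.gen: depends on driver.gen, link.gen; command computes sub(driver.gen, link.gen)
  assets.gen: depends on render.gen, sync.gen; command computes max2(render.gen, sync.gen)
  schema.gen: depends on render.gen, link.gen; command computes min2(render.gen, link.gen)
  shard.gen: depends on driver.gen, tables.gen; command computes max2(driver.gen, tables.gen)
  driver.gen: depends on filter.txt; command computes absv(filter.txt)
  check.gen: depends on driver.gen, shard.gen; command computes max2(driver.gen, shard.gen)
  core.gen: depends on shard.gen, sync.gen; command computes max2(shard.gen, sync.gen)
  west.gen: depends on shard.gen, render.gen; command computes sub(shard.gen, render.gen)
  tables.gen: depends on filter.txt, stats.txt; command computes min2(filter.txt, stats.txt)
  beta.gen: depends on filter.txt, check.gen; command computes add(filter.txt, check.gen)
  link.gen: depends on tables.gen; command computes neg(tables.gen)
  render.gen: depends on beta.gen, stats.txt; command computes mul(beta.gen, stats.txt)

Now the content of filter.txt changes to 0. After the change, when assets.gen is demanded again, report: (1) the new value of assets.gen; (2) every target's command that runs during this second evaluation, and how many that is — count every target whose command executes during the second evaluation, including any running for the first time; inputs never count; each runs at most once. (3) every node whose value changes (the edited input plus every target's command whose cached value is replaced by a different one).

First demand of the output computes:
  driver.gen = absv(7) = 7
  tables.gen = min2(7, 6) = 6
  link.gen = neg(6) = -6
  shard.gen = max2(7, 6) = 7
  check.gen = max2(7, 7) = 7
  beta.gen = add(7, 7) = 14
  render.gen = mul(14, 6) = 84
  sync.gen = sub(7, -6) = 13
  assets.gen = max2(84, 13) = 84

After the edit, cleaning proceeds:
  driver.gen: a read changed (filter.txt 7->0) — executes, giving 0.
  tables.gen: a read changed (filter.txt 7->0) — executes, giving 0.
  link.gen: a read changed (tables.gen 6->0) — executes, giving 0.
  shard.gen: a read changed (driver.gen 7->0; tables.gen 6->0) — executes, giving 0.
  check.gen: a read changed (driver.gen 7->0; shard.gen 7->0) — executes, giving 0.
  beta.gen: a read changed (filter.txt 7->0; check.gen 7->0) — executes, giving 0.
  render.gen: a read changed (beta.gen 14->0) — executes, giving 0.
  sync.gen: a read changed (driver.gen 7->0; link.gen -6->0) — executes, giving 0.
  assets.gen: a read changed (render.gen 84->0; sync.gen 13->0) — executes, giving 0.

Demanding assets.gen again yields 0.
9 target commands run: assets.gen, beta.gen, check.gen, driver.gen, link.gen, render.gen, shard.gen, sync.gen, tables.gen.
The nodes whose values change: assets.gen, beta.gen, check.gen, driver.gen, filter.txt, link.gen, render.gen, shard.gen, sync.gen, tables.gen.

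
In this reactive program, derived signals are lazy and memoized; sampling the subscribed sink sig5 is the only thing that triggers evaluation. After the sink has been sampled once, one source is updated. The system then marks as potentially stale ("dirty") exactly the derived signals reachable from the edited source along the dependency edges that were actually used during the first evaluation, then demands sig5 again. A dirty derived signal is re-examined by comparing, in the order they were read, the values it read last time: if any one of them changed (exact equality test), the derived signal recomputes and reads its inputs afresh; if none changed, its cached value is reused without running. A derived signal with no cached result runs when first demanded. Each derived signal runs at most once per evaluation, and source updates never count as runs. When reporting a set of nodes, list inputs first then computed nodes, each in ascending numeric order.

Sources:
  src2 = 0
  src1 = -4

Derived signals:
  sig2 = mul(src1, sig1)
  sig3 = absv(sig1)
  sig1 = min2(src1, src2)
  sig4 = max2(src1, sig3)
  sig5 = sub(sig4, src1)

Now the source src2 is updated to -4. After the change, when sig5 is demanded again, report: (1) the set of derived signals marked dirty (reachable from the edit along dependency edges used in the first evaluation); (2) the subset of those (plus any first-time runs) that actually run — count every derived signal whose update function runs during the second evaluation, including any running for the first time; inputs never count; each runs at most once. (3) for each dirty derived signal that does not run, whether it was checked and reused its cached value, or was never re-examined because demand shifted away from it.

First demand of the output computes:
  sig1 = min2(-4, 0) = -4
  sig3 = absv(-4) = 4
  sig4 = max2(-4, 4) = 4
  sig5 = sub(4, -4) = 8

After the edit, cleaning proceeds:
  sig1: a read changed (src2 0->-4) — executes, giving -4 — identical to its old value.
  sig3: dirty, but its reads are unchanged (sig1 unchanged); cached 4 stands.
  sig4: dirty, but its reads are unchanged (src1 unchanged, sig3 unchanged); cached 4 stands.
  sig5: dirty, but its reads are unchanged (sig4 unchanged, src1 unchanged); cached 8 stands.

Note the absorption at sig1: it re-runs yet its value is the same, leaving the output's value untouched.

The edit dirties: sig1, sig3, sig4, sig5.
1 derived signals run: sig1.
Cache hits after checking: sig3, sig4, sig5.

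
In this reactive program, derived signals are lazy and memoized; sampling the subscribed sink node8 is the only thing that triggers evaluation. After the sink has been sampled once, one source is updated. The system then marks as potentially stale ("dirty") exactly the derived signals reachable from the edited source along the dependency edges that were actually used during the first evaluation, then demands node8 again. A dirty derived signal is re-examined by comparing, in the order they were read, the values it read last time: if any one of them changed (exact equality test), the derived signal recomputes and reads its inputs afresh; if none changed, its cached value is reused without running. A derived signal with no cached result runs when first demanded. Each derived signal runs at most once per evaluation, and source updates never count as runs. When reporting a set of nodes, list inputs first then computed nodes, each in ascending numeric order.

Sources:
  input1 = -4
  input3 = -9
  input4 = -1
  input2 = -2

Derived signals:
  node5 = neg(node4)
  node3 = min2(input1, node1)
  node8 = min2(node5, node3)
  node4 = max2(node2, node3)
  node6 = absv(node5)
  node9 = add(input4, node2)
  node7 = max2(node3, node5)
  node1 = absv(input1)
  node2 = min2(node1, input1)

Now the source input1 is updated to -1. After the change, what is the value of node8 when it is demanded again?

Demanding node8 again yields -1.

First demand of the output computes:
  node1 = absv(-4) = 4
  node2 = min2(4, -4) = -4
  node3 = min2(-4, 4) = -4
  node4 = max2(-4, -4) = -4
  node5 = neg(-4) = 4
  node8 = min2(4, -4) = -4

After the edit, cleaning proceeds:
  node1: a read changed (input1 -4->-1) — executes, giving 1.
  node2: a read changed (node1 4->1; input1 -4->-1) — executes, giving -1.
  node3: a read changed (input1 -4->-1; node1 4->1) — executes, giving -1.
  node4: a read changed (node2 -4->-1; node3 -4->-1) — executes, giving -1.
  node5: a read changed (node4 -4->-1) — executes, giving 1.
  node8: a read changed (node5 4->1; node3 -4->-1) — executes, giving -1.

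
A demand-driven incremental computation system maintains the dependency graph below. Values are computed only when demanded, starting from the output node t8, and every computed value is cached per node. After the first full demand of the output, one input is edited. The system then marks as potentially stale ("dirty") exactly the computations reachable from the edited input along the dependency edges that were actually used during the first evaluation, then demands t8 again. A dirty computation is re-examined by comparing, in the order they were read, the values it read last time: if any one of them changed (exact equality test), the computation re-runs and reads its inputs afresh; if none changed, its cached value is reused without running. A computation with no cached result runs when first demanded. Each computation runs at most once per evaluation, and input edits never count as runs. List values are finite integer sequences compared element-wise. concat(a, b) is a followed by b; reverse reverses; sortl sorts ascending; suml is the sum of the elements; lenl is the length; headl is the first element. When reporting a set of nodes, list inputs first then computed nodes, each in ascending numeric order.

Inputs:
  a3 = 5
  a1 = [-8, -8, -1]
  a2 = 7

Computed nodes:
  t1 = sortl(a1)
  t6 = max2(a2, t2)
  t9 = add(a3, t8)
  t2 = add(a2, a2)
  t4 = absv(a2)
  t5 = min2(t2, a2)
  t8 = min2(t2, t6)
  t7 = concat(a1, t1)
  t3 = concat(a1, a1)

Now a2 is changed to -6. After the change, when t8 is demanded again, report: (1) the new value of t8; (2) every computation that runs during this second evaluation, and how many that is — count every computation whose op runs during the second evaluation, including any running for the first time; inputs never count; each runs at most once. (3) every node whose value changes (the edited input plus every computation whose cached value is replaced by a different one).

New value of t8: -12.
Computations that run: t2, t6, t8 — 3 in total.
Values that change: a2, t2, t6, t8.

First evaluation (everything demanded from the output):
  t2 = add(7, 7) = 14
  t6 = max2(7, 14) = 14
  t8 = min2(14, 14) = 14

Propagation after the edit:
  t2: runs — a2 7->-6; a2 7->-6; result -12.
  t6: runs — a2 7->-6; t2 14->-12; result -6.
  t8: runs — t2 14->-12; t6 14->-6; result -12.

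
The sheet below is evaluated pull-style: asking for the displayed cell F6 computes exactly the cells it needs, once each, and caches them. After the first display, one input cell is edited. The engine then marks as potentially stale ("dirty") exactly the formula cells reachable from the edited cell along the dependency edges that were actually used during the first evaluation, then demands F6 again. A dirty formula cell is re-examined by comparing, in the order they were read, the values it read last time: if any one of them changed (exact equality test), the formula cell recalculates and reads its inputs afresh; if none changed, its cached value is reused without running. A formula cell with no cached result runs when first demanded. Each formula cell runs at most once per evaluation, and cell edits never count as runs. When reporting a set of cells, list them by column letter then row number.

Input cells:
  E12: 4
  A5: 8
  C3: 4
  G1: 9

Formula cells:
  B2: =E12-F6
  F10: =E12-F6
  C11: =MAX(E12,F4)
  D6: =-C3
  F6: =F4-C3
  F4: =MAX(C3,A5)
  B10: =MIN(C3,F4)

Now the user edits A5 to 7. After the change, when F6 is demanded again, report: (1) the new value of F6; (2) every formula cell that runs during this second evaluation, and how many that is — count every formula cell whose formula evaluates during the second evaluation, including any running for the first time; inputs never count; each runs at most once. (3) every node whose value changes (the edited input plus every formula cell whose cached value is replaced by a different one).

First demand of the output computes:
  F4 = MAX(4, 8) = 8
  F6 = 8 - 4 = 4

After the edit, cleaning proceeds:
  F4: a read changed (A5 8->7) — executes, giving 7.
  F6: a read changed (F4 8->7) — executes, giving 3.

Demanding F6 again yields 3.
2 formula cells run: F4, F6.
The nodes whose values change: A5, F4, F6.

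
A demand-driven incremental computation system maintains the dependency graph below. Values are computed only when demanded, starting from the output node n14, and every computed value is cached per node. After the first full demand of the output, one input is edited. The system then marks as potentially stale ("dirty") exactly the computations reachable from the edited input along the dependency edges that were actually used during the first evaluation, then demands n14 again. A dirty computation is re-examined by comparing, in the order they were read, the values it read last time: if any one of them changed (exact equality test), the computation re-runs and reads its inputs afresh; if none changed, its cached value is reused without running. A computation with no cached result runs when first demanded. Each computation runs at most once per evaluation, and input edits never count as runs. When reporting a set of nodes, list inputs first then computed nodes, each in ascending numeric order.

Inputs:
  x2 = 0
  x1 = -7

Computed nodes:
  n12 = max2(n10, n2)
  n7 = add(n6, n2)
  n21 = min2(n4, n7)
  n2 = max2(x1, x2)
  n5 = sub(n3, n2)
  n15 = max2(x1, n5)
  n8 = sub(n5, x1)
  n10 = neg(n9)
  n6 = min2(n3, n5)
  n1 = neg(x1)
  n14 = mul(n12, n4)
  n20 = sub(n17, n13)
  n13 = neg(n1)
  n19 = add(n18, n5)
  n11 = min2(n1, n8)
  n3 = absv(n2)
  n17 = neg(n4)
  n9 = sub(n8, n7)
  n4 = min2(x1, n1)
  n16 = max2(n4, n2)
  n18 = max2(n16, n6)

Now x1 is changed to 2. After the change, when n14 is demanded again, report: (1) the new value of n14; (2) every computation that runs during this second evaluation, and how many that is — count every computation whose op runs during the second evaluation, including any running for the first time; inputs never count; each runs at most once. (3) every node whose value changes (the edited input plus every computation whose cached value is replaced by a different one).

First evaluation (everything demanded from the output):
  n1 = neg(-7) = 7
  n2 = max2(-7, 0) = 0
  n3 = absv(0) = 0
  n4 = min2(-7, 7) = -7
  n5 = sub(0, 0) = 0
  n6 = min2(0, 0) = 0
  n7 = add(0, 0) = 0
  n8 = sub(0, -7) = 7
  n9 = sub(7, 0) = 7
  n10 = neg(7) = -7
  n12 = max2(-7, 0) = 0
  n14 = mul(0, -7) = 0

Propagation after the edit:
  n1: runs — x1 -7->2; result -2.
  n2: runs — x1 -7->2; result 2.
  n3: runs — n2 0->2; result 2.
  n4: runs — x1 -7->2; n1 7->-2; result -2.
  n5: runs — n3 0->2; n2 0->2; result 0 (same value as before).
  n6: runs — n3 0->2; result 0 (same value as before).
  n7: runs — n2 0->2; result 2.
  n8: runs — x1 -7->2; result -2.
  n9: runs — n8 7->-2; n7 0->2; result -4.
  n10: runs — n9 7->-4; result 4.
  n12: runs — n10 -7->4; n2 0->2; result 4.
  n14: runs — n12 0->4; n4 -7->-2; result -8.

New value of n14: -8.
Computations that run: n1, n2, n3, n4, n5, n6, n7, n8, n9, n10, n12, n14 — 12 in total.
Values that change: x1, n1, n2, n3, n4, n7, n8, n9, n10, n12, n14.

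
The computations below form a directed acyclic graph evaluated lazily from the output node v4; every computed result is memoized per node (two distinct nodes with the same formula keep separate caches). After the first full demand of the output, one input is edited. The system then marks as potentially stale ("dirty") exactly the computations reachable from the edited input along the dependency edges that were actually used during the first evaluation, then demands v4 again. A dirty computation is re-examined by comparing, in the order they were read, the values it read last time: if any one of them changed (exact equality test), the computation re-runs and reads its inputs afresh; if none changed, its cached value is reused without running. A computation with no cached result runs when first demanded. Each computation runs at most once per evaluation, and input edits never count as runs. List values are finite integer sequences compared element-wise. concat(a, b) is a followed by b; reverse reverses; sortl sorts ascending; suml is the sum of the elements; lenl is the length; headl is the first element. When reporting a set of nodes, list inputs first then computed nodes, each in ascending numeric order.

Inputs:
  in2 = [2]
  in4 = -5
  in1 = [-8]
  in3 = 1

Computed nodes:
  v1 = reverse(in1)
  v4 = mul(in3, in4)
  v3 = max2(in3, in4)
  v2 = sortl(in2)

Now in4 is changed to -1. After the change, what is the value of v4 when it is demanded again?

First demand of the output computes:
  v4 = mul(1, -5) = -5

After the edit, cleaning proceeds:
  v4: a read changed (in4 -5->-1) — executes, giving -1.

Demanding v4 again yields -1.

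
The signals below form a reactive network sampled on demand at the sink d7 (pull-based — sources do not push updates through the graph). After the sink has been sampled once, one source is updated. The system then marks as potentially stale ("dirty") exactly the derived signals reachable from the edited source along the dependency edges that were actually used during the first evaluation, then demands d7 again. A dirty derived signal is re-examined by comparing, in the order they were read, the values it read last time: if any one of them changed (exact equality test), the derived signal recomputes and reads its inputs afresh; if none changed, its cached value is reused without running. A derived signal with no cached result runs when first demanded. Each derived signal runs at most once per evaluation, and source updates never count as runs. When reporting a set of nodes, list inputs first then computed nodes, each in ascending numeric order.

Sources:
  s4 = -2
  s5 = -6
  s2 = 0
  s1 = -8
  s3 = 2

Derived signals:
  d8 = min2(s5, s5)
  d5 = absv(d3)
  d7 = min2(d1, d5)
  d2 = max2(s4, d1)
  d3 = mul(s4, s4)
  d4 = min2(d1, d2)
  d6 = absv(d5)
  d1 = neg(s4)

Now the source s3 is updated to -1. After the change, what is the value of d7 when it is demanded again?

Initial pass — values computed on the first demand:
  d1 = neg(-2) = 2
  d3 = mul(-2, -2) = 4
  d5 = absv(4) = 4
  d7 = min2(2, 4) = 2

Second demand — change propagation:
  no demanded computation ever read s3, so the edit dirties nothing and nothing runs.

The important point: nothing the output needs ever reads s3, so the edit is invisible to it.

d7 now evaluates to 2.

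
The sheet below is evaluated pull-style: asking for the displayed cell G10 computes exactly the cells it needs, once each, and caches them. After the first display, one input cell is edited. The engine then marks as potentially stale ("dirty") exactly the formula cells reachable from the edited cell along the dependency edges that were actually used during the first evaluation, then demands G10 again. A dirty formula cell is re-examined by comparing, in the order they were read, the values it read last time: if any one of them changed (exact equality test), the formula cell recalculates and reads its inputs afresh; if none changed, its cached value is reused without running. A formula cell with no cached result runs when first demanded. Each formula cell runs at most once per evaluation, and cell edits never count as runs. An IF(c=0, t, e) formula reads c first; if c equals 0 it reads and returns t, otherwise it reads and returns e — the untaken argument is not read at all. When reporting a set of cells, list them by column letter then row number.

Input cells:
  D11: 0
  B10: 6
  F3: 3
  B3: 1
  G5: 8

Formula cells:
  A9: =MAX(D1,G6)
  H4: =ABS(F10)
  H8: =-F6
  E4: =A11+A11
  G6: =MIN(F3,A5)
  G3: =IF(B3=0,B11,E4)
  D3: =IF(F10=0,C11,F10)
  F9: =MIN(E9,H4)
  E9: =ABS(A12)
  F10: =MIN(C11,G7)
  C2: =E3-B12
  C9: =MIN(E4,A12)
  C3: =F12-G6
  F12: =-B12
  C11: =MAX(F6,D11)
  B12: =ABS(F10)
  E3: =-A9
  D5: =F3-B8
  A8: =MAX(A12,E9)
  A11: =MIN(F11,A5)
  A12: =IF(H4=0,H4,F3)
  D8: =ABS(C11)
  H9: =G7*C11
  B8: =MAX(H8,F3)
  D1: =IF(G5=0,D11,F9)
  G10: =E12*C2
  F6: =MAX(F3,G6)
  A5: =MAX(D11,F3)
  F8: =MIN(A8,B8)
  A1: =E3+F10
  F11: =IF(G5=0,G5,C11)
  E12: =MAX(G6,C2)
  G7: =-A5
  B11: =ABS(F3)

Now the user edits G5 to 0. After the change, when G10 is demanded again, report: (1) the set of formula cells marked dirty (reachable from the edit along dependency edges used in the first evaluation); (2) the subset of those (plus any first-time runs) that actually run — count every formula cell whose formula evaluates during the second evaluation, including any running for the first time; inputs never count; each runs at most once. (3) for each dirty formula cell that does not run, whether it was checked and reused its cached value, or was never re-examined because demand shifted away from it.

The edit dirties: A9, C2, D1, E3, E12, G10.
2 formula cells run: A9, D1.
Cache hits after checking: C2, E3, E12, G10.
Note the absorption at A9: it re-runs yet its value is the same, leaving the output's value untouched.

First demand of the output computes:
  A5 = MAX(0, 3) = 3
  G6 = MIN(3, 3) = 3
  F6 = MAX(3, 3) = 3
  C11 = MAX(3, 0) = 3
  G7 = -(3) = -3
  F10 = MIN(3, -3) = -3
  B12 = ABS(-3) = 3
  H4 = ABS(-3) = 3
  A12 = IF(H4=0: H4=3 -> else branch F3) = 3
  E9 = ABS(3) = 3
  F9 = MIN(3, 3) = 3
  D1 = IF(G5=0: G5=8 -> else branch F9) = 3
  A9 = MAX(3, 3) = 3
  E3 = -(3) = -3
  C2 = -3 - 3 = -6
  E12 = MAX(3, -6) = 3
  G10 = 3 * -6 = -18

After the edit, cleaning proceeds:
  D1: a read changed (G5 8->0) — executes, giving 0.
  A9: a read changed (D1 3->0) — executes, giving 3 — identical to its old value.
  E3: dirty, but its reads are unchanged (A9 unchanged); cached -3 stands.
  C2: dirty, but its reads are unchanged (E3 unchanged, B12 unchanged); cached -6 stands.
  E12: dirty, but its reads are unchanged (G6 unchanged, C2 unchanged); cached 3 stands.
  G10: dirty, but its reads are unchanged (E12 unchanged, C2 unchanged); cached -18 stands.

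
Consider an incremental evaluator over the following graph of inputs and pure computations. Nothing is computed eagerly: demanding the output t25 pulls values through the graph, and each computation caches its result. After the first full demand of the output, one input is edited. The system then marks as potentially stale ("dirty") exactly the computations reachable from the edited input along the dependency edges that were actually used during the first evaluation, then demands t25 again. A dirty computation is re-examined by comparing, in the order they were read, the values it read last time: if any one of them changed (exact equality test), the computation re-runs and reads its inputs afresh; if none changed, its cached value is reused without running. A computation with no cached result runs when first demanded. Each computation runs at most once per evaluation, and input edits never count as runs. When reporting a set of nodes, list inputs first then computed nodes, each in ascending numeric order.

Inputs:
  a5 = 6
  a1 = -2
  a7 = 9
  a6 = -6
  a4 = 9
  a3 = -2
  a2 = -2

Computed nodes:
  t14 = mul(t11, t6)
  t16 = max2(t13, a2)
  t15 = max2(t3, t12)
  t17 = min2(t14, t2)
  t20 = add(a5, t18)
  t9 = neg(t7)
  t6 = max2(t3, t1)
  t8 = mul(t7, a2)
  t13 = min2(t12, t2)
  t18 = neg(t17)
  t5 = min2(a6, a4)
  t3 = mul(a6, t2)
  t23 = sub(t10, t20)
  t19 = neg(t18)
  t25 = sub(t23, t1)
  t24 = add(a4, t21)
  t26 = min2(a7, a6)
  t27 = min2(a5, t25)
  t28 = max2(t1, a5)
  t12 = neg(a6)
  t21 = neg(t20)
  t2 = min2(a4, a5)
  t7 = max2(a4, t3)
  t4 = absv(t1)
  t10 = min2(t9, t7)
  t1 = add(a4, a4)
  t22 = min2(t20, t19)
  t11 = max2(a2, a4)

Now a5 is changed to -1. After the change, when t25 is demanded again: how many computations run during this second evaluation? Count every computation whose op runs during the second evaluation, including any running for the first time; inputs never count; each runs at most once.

Initial pass — values computed on the first demand:
  t1 = add(9, 9) = 18
  t2 = min2(9, 6) = 6
  t3 = mul(-6, 6) = -36
  t6 = max2(-36, 18) = 18
  t7 = max2(9, -36) = 9
  t9 = neg(9) = -9
  t10 = min2(-9, 9) = -9
  t11 = max2(-2, 9) = 9
  t14 = mul(9, 18) = 162
  t17 = min2(162, 6) = 6
  t18 = neg(6) = -6
  t20 = add(6, -6) = 0
  t23 = sub(-9, 0) = -9
  t25 = sub(-9, 18) = -27

Second demand — change propagation:
  t2: re-runs because a5 6->-1; new result -1.
  t3: re-runs because t2 6->-1; new result 6.
  t6: re-runs because t3 -36->6; new result 18 (unchanged).
  t7: re-runs because t3 -36->6; new result 9 (unchanged).
  t9: re-examined; everything it read last time is the same (t7 unchanged) — cache -9 kept, no run.
  t10: re-examined; everything it read last time is the same (t9 unchanged, t7 unchanged) — cache -9 kept, no run.
  t14: re-examined; everything it read last time is the same (t11 unchanged, t6 unchanged) — cache 162 kept, no run.
  t17: re-runs because t2 6->-1; new result -1.
  t18: re-runs because t17 6->-1; new result 1.
  t20: re-runs because a5 6->-1; t18 -6->1; new result 0 (unchanged).
  t23: re-examined; everything it read last time is the same (t10 unchanged, t20 unchanged) — cache -9 kept, no run.
  t25: re-examined; everything it read last time is the same (t23 unchanged, t1 unchanged) — cache -27 kept, no run.

The important point: at t9 every value read last time is unchanged, so the dirty flag clears without a run.

Run set: t2, t3, t6, t7, t17, t18, t20 (7 run).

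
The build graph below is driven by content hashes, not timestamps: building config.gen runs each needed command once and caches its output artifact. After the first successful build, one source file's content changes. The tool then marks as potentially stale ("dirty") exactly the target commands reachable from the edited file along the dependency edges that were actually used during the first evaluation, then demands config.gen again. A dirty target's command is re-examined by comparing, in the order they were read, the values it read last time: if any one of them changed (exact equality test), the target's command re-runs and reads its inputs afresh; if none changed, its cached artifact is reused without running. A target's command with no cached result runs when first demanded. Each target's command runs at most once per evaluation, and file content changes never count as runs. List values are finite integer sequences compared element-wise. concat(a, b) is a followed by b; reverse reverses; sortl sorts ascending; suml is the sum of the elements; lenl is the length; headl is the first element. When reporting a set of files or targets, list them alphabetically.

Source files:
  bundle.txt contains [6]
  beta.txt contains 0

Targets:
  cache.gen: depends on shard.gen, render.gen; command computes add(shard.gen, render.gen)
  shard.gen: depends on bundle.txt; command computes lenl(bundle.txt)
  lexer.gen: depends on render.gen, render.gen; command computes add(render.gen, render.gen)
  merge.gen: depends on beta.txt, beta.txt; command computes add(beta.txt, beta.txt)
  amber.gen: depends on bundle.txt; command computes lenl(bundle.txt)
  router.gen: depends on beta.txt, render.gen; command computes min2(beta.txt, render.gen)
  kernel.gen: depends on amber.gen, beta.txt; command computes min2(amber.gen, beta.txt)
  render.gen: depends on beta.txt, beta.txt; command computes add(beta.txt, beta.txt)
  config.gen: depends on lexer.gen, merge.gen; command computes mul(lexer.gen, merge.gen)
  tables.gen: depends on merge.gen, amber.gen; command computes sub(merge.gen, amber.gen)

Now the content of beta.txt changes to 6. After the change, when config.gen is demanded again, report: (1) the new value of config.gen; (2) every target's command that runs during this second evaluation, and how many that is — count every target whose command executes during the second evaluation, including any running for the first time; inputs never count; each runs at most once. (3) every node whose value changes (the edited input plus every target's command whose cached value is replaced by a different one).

config.gen now evaluates to 288.
Run set: config.gen, lexer.gen, merge.gen, render.gen (4 run).
Changed values: beta.txt, config.gen, lexer.gen, merge.gen, render.gen.

Initial pass — values computed on the first demand:
  merge.gen = add(0, 0) = 0
  render.gen = add(0, 0) = 0
  lexer.gen = add(0, 0) = 0
  config.gen = mul(0, 0) = 0

Second demand — change propagation:
  merge.gen: re-runs because beta.txt 0->6; beta.txt 0->6; new result 12.
  render.gen: re-runs because beta.txt 0->6; beta.txt 0->6; new result 12.
  lexer.gen: re-runs because render.gen 0->12; render.gen 0->12; new result 24.
  config.gen: re-runs because lexer.gen 0->24; merge.gen 0->12; new result 288.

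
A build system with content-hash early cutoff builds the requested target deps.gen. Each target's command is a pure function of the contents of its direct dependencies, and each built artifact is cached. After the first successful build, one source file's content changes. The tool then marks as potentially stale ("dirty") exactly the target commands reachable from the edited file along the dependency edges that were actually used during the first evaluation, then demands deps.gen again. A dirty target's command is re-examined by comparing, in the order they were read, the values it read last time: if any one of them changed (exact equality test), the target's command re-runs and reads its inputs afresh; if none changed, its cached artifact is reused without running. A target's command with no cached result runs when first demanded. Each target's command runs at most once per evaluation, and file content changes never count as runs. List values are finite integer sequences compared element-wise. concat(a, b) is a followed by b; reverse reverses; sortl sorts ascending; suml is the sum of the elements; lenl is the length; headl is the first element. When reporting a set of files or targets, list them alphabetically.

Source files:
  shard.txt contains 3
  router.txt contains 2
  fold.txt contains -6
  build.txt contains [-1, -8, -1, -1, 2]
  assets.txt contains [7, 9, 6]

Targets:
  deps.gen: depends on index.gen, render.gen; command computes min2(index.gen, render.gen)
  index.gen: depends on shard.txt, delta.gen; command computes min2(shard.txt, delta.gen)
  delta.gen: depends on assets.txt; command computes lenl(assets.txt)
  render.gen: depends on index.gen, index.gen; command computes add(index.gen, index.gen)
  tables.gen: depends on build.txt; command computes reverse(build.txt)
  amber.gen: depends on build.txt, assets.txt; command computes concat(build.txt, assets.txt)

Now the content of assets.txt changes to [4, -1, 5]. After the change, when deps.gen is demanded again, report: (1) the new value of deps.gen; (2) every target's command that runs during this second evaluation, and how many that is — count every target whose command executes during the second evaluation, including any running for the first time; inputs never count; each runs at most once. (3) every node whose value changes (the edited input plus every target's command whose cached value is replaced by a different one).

First evaluation (everything demanded from the output):
  delta.gen = lenl([7, 9, 6]) = 3
  index.gen = min2(3, 3) = 3
  render.gen = add(3, 3) = 6
  deps.gen = min2(3, 6) = 3

Propagation after the edit:
  delta.gen: runs — assets.txt [7, 9, 6]->[4, -1, 5]; result 3 (same value as before).
  index.gen: checked — values it read are unchanged (shard.txt unchanged, delta.gen unchanged); reused cached 3 without running.
  render.gen: checked — values it read are unchanged (index.gen unchanged, index.gen unchanged); reused cached 6 without running.
  deps.gen: checked — values it read are unchanged (index.gen unchanged, render.gen unchanged); reused cached 3 without running.

Key observation: the change is absorbed at delta.gen — it re-runs but produces the same value, and the output's value is unchanged.

New value of deps.gen: 3.
Target commands that run: delta.gen — 1 in total.
Values that change: assets.txt.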